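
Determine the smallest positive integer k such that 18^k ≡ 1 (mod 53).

Since 18 ∈ (Z/53Z)^×, its order divides φ(53) = 53 − 1 = 52 = 2^2 · 13.
Divisors of 52: 1, 2, 4, 13, 26, 52.
Check 18^d mod 53 for each divisor in increasing order:
18^1 ≡ 18 (mod 53)
18^2 ≡ 6 (mod 53)
18^4 ≡ 36 (mod 53)
18^13 ≡ 23 (mod 53)
18^26 ≡ 52 (mod 53)
18^52 ≡ 1 (mod 53) ✓
So ord_53(18) = 52.

52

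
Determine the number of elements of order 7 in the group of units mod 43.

φ(43) = 43 − 1 = 42 = 2 · 3 · 7.
Since (Z/43Z)^× is cyclic of order 42, the number of elements of order d is φ(d) when d | 42 and 0 otherwise.
7 | 42, and φ(7) = 7 − 1 = 6.

6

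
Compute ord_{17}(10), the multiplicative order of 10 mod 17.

16

ord(10) | φ(17) = 17 − 1 = 16 = 2^4.
Divisors of 16: 1, 2, 4, 8, 16.
Evaluate successive powers at the divisors of 16:
10^1 ≡ 10 (mod 17)
10^2 ≡ 15 (mod 17)
10^4 ≡ 4 (mod 17)
10^8 ≡ 16 (mod 17)
10^16 ≡ 1 (mod 17) ✓
Therefore the multiplicative order of 10 modulo 17 is 16.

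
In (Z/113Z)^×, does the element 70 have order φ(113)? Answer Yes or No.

Yes

φ(113) = 113 − 1 = 112 = 2^4 · 7.
An element g generates (Z/113Z)^× iff g^(112/q) ≢ 1 (mod 113) for each prime q ∈ {2, 7}.
70^56 ≡ 112 (mod 113)  [q = 2: ≢ 1 ✓]
70^16 ≡ 109 (mod 113)  [q = 7: ≢ 1 ✓]
All checks pass, so 70 has order 112 and is a primitive root modulo 113.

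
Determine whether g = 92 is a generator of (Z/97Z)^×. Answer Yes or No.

Yes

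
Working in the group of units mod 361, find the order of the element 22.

342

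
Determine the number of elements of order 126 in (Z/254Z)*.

36

φ(254) = φ(2)·φ(127) = 1·126 = 126 = 2 · 3^2 · 7.
In a cyclic group of order 126, there are φ(d) elements of order d for each divisor d of 126, and zero for non-divisors.
126 = 2 · 3^2 · 7 divides 126, and φ(126) = 36.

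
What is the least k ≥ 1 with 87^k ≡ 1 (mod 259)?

36

The order of 87 must divide φ(259) = φ(7·37) = (7−1)·(37−1) = 6·36 = 216 = 2^3 · 3^3.
Divisors of 216: 1, 2, 3, 4, 6, 8, 9, 12, 18, 24, 27, 36, 54, 72, 108, 216.
Evaluate successive powers at the divisors of 216:
87^1 ≡ 87 (mod 259)
87^2 ≡ 58 (mod 259)
87^3 ≡ 125 (mod 259)
87^4 ≡ 256 (mod 259)
87^6 ≡ 85 (mod 259)
87^8 ≡ 9 (mod 259)
87^9 ≡ 6 (mod 259)
87^12 ≡ 232 (mod 259)
87^18 ≡ 36 (mod 259)
87^24 ≡ 211 (mod 259)
87^27 ≡ 216 (mod 259)
87^36 ≡ 1 (mod 259) ✓
Hence ord(87) = 36.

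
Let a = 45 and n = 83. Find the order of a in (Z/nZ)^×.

ord(45) | φ(83) = 83 − 1 = 82 = 2 · 41.
Divisors of 82: 1, 2, 41, 82.
Check 45^d mod 83 for each divisor in increasing order:
45^1 ≡ 45 (mod 83)
45^2 ≡ 33 (mod 83)
45^41 ≡ 82 (mod 83)
45^82 ≡ 1 (mod 83) ✓
So ord_83(45) = 82.

82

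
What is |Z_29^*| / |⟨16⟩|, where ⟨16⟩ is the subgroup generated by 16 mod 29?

The order of 16 must divide φ(29) = 29 − 1 = 28 = 2^2 · 7.
Divisors of 28: 1, 2, 4, 7, 14, 28.
Evaluate successive powers at the divisors of 28:
16^1 ≡ 16 (mod 29)
16^2 ≡ 24 (mod 29)
16^4 ≡ 25 (mod 29)
16^7 ≡ 1 (mod 29) ✓
So ord_29(16) = 7, hence |⟨16⟩| = 7.
Index = |(Z/29Z)^×| / |⟨16⟩| = 28 / 7 = 4.

4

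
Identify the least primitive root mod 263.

5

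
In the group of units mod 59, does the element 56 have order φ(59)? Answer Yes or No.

Yes

φ(59) = 59 − 1 = 58 = 2 · 29.
It suffices to check that the order of 56 is not a proper divisor of 58: compute 56^(58/q) for q ∈ {2, 29}.
56^29 ≡ 58 (mod 59)  [q = 2: ≢ 1 ✓]
56^2 ≡ 9 (mod 59)  [q = 29: ≢ 1 ✓]
None equal 1, so ord_59(56) = 58: 56 is a primitive root.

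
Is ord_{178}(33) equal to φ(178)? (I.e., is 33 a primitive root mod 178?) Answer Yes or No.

Yes

φ(178) = φ(2)·φ(89) = 1·88 = 88 = 2^3 · 11.
33 is a primitive root mod 178 iff 33^(φ(178)/q) ≢ 1 for every prime q | φ(178), i.e. q ∈ {2, 11}.
33^44 ≡ 177 (mod 178)  [q = 2: ≢ 1 ✓]
33^8 ≡ 105 (mod 178)  [q = 11: ≢ 1 ✓]
All checks pass, so 33 has order 88 and is a primitive root modulo 178.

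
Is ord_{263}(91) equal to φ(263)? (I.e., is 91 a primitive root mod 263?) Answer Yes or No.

Yes

φ(263) = 263 − 1 = 262 = 2 · 131.
Test 91^(262/q) mod 263 for each prime factor q of 262:
91^131 ≡ 262 (mod 263)  [q = 2: ≢ 1 ✓]
91^2 ≡ 128 (mod 263)  [q = 131: ≢ 1 ✓]
All checks pass, so 91 has order 262 and is a primitive root modulo 263.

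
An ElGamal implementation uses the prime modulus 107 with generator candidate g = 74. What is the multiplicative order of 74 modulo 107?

Since 74 ∈ (Z/107Z)^×, its order divides φ(107) = 107 − 1 = 106 = 2 · 53.
Divisors of 106: 1, 2, 53, 106.
Check 74^d mod 107 for each divisor in increasing order:
74^1 ≡ 74
74^2 ≡ 19
74^53 ≡ 106
74^106 ≡ 1
So ord_107(74) = 106.

106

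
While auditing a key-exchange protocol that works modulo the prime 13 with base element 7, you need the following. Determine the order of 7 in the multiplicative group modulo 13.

The order of 7 must divide φ(13) = 13 − 1 = 12 = 2^2 · 3.
Divisors of 12: 1, 2, 3, 4, 6, 12.
Check 7^d mod 13 for each divisor in increasing order:
7^1 ≡ 7 (mod 13)
7^2 ≡ 10 (mod 13)
7^3 ≡ 5 (mod 13)
7^4 ≡ 9 (mod 13)
7^6 ≡ 12 (mod 13)
7^12 ≡ 1 (mod 13) ✓
So ord_13(7) = 12.

12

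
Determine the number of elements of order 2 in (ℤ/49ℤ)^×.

φ(49) = φ(7^2) = 7·(7−1) = 42 = 2 · 3 · 7.
Since (Z/49Z)^× is cyclic of order 42, the number of elements of order d is φ(d) when d | 42 and 0 otherwise.
2 | 42, and φ(2) = 2 − 1 = 1.

1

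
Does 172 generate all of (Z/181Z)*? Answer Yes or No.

φ(181) = 181 − 1 = 180 = 2^2 · 3^2 · 5.
172 is a primitive root mod 181 iff 172^(φ(181)/q) ≢ 1 for every prime q | φ(181), i.e. q ∈ {2, 3, 5}.
172^90 ≡ 1 (mod 181)  [q = 2: ≡ 1 ✗]
172^60 ≡ 48 (mod 181)  [q = 3: ≢ 1 ✓]
172^36 ≡ 42 (mod 181)  [q = 5: ≢ 1 ✓]
Since 172^90 ≡ 1, the order of 172 divides 90 < 180, so 172 is not a primitive root.

No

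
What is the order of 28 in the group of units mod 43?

ord(28) | φ(43) = 43 − 1 = 42 = 2 · 3 · 7.
Divisors of 42: 1, 2, 3, 6, 7, 14, 21, 42.
Test each divisor d:
28^1 ≡ 28 (mod 43)
28^2 ≡ 10 (mod 43)
28^3 ≡ 22 (mod 43)
28^6 ≡ 11 (mod 43)
28^7 ≡ 7 (mod 43)
28^14 ≡ 6 (mod 43)
28^21 ≡ 42 (mod 43)
28^42 ≡ 1 (mod 43) ✓
The smallest such exponent is 42, so the order of 28 is 42.

42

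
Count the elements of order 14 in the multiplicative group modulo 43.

6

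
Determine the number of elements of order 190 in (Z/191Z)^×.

72

φ(191) = 191 − 1 = 190 = 2 · 5 · 19.
In a cyclic group of order 190, there are φ(d) elements of order d for each divisor d of 190, and zero for non-divisors.
190 = 2 · 5 · 19 divides 190, and φ(190) = 72.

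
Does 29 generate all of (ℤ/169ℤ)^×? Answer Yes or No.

φ(169) = φ(13^2) = 13·(13−1) = 156 = 2^2 · 3 · 13.
Test 29^(156/q) mod 169 for each prime factor q of 156:
29^78 ≡ 1 (mod 169)  [q = 2: ≡ 1 ✗]
29^52 ≡ 146 (mod 169)  [q = 3: ≢ 1 ✓]
29^12 ≡ 40 (mod 169)  [q = 13: ≢ 1 ✓]
Since 29^78 ≡ 1, the order of 29 divides 78 < 156, so 29 is not a primitive root.

No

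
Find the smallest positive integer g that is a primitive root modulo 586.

3

φ(586) = φ(2)·φ(293) = 1·292 = 292 = 2^2 · 73.
Test candidates g = 2, 3, … against the prime factors q ∈ {2, 73} of φ(586): g is a generator iff g^(292/q) ≢ 1 for every such q.
g = 2: gcd(2, 586) = 2 > 1, not a unit — skip.
g = 3: 3^146 ≡ 585; 3^4 ≡ 81 — none is 1, so 3 is a primitive root.
The smallest primitive root modulo 586 is 3.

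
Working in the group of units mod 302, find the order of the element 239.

ord(239) | φ(302) = φ(2)·φ(151) = 1·150 = 150 = 2 · 3 · 5^2.
Divisors of 150: 1, 2, 3, 5, 6, 10, 15, 25, 30, 50, 75, 150.
Test each divisor d:
239^1 ≡ 239 (mod 302)
239^2 ≡ 43 (mod 302)
239^3 ≡ 9 (mod 302)
239^5 ≡ 85 (mod 302)
239^6 ≡ 81 (mod 302)
239^10 ≡ 279 (mod 302)
239^15 ≡ 159 (mod 302)
239^25 ≡ 269 (mod 302)
239^30 ≡ 215 (mod 302)
239^50 ≡ 183 (mod 302)
239^75 ≡ 1 (mod 302) ✓
Hence ord(239) = 75.

75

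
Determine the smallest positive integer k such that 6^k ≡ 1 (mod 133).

18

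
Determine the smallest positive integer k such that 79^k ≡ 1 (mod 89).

44

ord(79) | φ(89) = 89 − 1 = 88 = 2^3 · 11.
Divisors of 88: 1, 2, 4, 8, 11, 22, 44, 88.
Compute 79^d (mod 89) for the divisors d until we hit 1:
79^1 ≡ 79
79^2 ≡ 11
79^4 ≡ 32
79^8 ≡ 45
79^11 ≡ 34
79^22 ≡ 88
79^44 ≡ 1
So ord_89(79) = 44.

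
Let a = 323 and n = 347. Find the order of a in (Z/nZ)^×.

173

Since 323 ∈ (Z/347Z)^×, its order divides φ(347) = 347 − 1 = 346 = 2 · 173.
Divisors of 346: 1, 2, 173, 346.
Test each divisor d:
323^1 ≡ 323 (mod 347)
323^2 ≡ 229 (mod 347)
323^173 ≡ 1 (mod 347) ✓
Therefore the multiplicative order of 323 modulo 347 is 173.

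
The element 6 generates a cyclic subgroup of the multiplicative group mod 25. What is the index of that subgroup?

4

Since 6 ∈ (Z/25Z)^×, its order divides φ(25) = φ(5^2) = 5·(5−1) = 20 = 2^2 · 5.
Divisors of 20: 1, 2, 4, 5, 10, 20.
Evaluate successive powers at the divisors of 20:
6^1 ≡ 6
6^2 ≡ 11
6^4 ≡ 21
6^5 ≡ 1
The order of 6 is 5, so the subgroup it generates has 5 elements.
The index is φ(25) / ord(6) = 20 / 5 = 4.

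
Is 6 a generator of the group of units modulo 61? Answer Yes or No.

φ(61) = 61 − 1 = 60 = 2^2 · 3 · 5.
An element g generates (Z/61Z)^× iff g^(60/q) ≢ 1 (mod 61) for each prime q ∈ {2, 3, 5}.
6^30 ≡ 60 (mod 61)  [q = 2: ≢ 1 ✓]
6^20 ≡ 47 (mod 61)  [q = 3: ≢ 1 ✓]
6^12 ≡ 20 (mod 61)  [q = 5: ≢ 1 ✓]
Every test exponent gives a nontrivial residue, hence 6 generates the full group.

Yes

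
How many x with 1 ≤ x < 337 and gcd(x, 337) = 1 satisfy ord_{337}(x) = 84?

φ(337) = 337 − 1 = 336 = 2^4 · 3 · 7.
(Z/337Z)^× is cyclic (|G| = 336); a cyclic group of order m has exactly φ(d) elements of each order d | m, and none otherwise.
84 = 2^2 · 3 · 7 divides 336, and φ(84) = 24.

24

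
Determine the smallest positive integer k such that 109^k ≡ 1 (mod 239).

119

By Lagrange's theorem, ord_239(109) divides φ(239) = 239 − 1 = 238 = 2 · 7 · 17.
Divisors of 238: 1, 2, 7, 14, 17, 34, 119, 238.
Compute 109^d (mod 239) for the divisors d until we hit 1:
109^1 ≡ 109 (mod 239)
109^2 ≡ 170 (mod 239)
109^7 ≡ 216 (mod 239)
109^14 ≡ 51 (mod 239)
109^17 ≡ 24 (mod 239)
109^34 ≡ 98 (mod 239)
109^119 ≡ 1 (mod 239) ✓
Hence ord(109) = 119.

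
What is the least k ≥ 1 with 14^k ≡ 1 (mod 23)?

By Lagrange's theorem, ord_23(14) divides φ(23) = 23 − 1 = 22 = 2 · 11.
Divisors of 22: 1, 2, 11, 22.
Compute 14^d (mod 23) for the divisors d until we hit 1:
14^1 ≡ 14
14^2 ≡ 12
14^11 ≡ 22
14^22 ≡ 1
So ord_23(14) = 22.

22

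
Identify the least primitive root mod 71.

φ(71) = 71 − 1 = 70 = 2 · 5 · 7.
g is a primitive root iff g^(70/q) ≢ 1 (mod 71) for each prime q ∈ {2, 5, 7}.
g = 2: 2^35 ≡ 1 — hits 1, so not a primitive root.
g = 3: 3^35 ≡ 1 — hits 1, so not a primitive root.
g = 4: 4^35 ≡ 1 — hits 1, so not a primitive root.
g = 5: 5^35 ≡ 1 — hits 1, so not a primitive root.
g = 6: 6^35 ≡ 1 — hits 1, so not a primitive root.
g = 7: 7^35 ≡ 70; 7^14 ≡ 54; 7^10 ≡ 45 — none is 1, so 7 is a primitive root.
So 7 is the smallest generator of (Z/71Z)^×.

7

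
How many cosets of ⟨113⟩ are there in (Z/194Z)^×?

8

ord(113) | φ(194) = φ(2)·φ(97) = 1·96 = 96 = 2^5 · 3.
Divisors of 96: 1, 2, 3, 4, 6, 8, 12, 16, 24, 32, 48, 96.
Compute 113^d (mod 194) for the divisors d until we hit 1:
113^1 ≡ 113 (mod 194)
113^2 ≡ 159 (mod 194)
113^3 ≡ 119 (mod 194)
113^4 ≡ 61 (mod 194)
113^6 ≡ 193 (mod 194)
113^8 ≡ 35 (mod 194)
113^12 ≡ 1 (mod 194) ✓
Thus |⟨113⟩| = ord(113) = 12.
The index is φ(194) / ord(113) = 96 / 12 = 8.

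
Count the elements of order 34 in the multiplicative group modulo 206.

16

φ(206) = φ(2)·φ(103) = 1·102 = 102 = 2 · 3 · 17.
Since (Z/206Z)^× is cyclic of order 102, the number of elements of order d is φ(d) when d | 102 and 0 otherwise.
34 = 2 · 17 divides 102, and φ(34) = 16.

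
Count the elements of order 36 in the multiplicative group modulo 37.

12

φ(37) = 37 − 1 = 36 = 2^2 · 3^2.
In a cyclic group of order 36, there are φ(d) elements of order d for each divisor d of 36, and zero for non-divisors.
36 = 2^2 · 3^2 divides 36, and φ(36) = 12.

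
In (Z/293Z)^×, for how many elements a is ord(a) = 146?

φ(293) = 293 − 1 = 292 = 2^2 · 73.
(Z/293Z)^× is cyclic (|G| = 292); a cyclic group of order m has exactly φ(d) elements of each order d | m, and none otherwise.
146 = 2 · 73 divides 292, and φ(146) = 72.

72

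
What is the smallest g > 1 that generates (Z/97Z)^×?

φ(97) = 97 − 1 = 96 = 2^5 · 3.
Test candidates g = 2, 3, … against the prime factors q ∈ {2, 3} of φ(97): g is a generator iff g^(96/q) ≢ 1 for every such q.
g = 2: 2^48 ≡ 1 — hits 1, so not a primitive root.
g = 3: 3^48 ≡ 1 — hits 1, so not a primitive root.
g = 4: 4^48 ≡ 1 — hits 1, so not a primitive root.
g = 5: 5^48 ≡ 96; 5^32 ≡ 35 — none is 1, so 5 is a primitive root.
Hence the least primitive root of 97 is 5.

5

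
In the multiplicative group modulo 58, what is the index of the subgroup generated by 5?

The order of 5 must divide φ(58) = φ(2)·φ(29) = 1·28 = 28 = 2^2 · 7.
Divisors of 28: 1, 2, 4, 7, 14, 28.
Compute 5^d (mod 58) for the divisors d until we hit 1:
5^1 ≡ 5 (mod 58)
5^2 ≡ 25 (mod 58)
5^4 ≡ 45 (mod 58)
5^7 ≡ 57 (mod 58)
5^14 ≡ 1 (mod 58) ✓
The order of 5 is 14, so the subgroup it generates has 14 elements.
[(Z/58Z)^× : ⟨5⟩] = 28/14 = 2.

2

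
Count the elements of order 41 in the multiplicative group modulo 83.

40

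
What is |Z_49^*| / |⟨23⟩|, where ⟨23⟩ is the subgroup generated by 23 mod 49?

ord(23) | φ(49) = φ(7^2) = 7·(7−1) = 42 = 2 · 3 · 7.
Divisors of 42: 1, 2, 3, 6, 7, 14, 21, 42.
Evaluate successive powers at the divisors of 42:
23^1 ≡ 23
23^2 ≡ 39
23^3 ≡ 15
23^6 ≡ 29
23^7 ≡ 30
23^14 ≡ 18
23^21 ≡ 1
So ord_49(23) = 21, hence |⟨23⟩| = 21.
The index is φ(49) / ord(23) = 42 / 21 = 2.

2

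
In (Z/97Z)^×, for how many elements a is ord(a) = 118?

0

φ(97) = 97 − 1 = 96 = 2^5 · 3.
In a cyclic group of order 96, there are φ(d) elements of order d for each divisor d of 96, and zero for non-divisors.
Since 118 ∤ 96, the count is 0.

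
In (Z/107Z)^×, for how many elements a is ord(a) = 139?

φ(107) = 107 − 1 = 106 = 2 · 53.
In a cyclic group of order 106, there are φ(d) elements of order d for each divisor d of 106, and zero for non-divisors.
Here 106 is not a multiple of 139, so there are no elements of order 139.

0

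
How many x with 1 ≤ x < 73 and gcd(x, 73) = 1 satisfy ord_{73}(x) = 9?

φ(73) = 73 − 1 = 72 = 2^3 · 3^2.
In a cyclic group of order 72, there are φ(d) elements of order d for each divisor d of 72, and zero for non-divisors.
9 = 3^2 divides 72, and φ(9) = 6.

6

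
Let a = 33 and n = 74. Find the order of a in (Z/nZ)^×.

Since 33 ∈ (Z/74Z)^×, its order divides φ(74) = φ(2)·φ(37) = 1·36 = 36 = 2^2 · 3^2.
Divisors of 36: 1, 2, 3, 4, 6, 9, 12, 18, 36.
Compute 33^d (mod 74) for the divisors d until we hit 1:
33^1 ≡ 33 (mod 74)
33^2 ≡ 53 (mod 74)
33^3 ≡ 47 (mod 74)
33^4 ≡ 71 (mod 74)
33^6 ≡ 63 (mod 74)
33^9 ≡ 1 (mod 74) ✓
The smallest such exponent is 9, so the order of 33 is 9.

9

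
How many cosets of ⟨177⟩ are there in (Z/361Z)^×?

Since 177 ∈ (Z/361Z)^×, its order divides φ(361) = φ(19^2) = 19·(19−1) = 342 = 2 · 3^2 · 19.
Divisors of 342: 1, 2, 3, 6, 9, 18, 19, 38, 57, 114, 171, 342.
Evaluate successive powers at the divisors of 342:
177^1 ≡ 177 (mod 361)
177^2 ≡ 283 (mod 361)
177^3 ≡ 273 (mod 361)
177^6 ≡ 163 (mod 361)
177^9 ≡ 96 (mod 361)
177^18 ≡ 191 (mod 361)
177^19 ≡ 234 (mod 361)
177^38 ≡ 245 (mod 361)
177^57 ≡ 292 (mod 361)
177^114 ≡ 68 (mod 361)
177^171 ≡ 1 (mod 361) ✓
The order of 177 is 171, so the subgroup it generates has 171 elements.
Index = |(Z/361Z)^×| / |⟨177⟩| = 342 / 171 = 2.

2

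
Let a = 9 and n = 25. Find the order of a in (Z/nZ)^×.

10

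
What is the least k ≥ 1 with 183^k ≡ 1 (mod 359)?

The order of 183 must divide φ(359) = 359 − 1 = 358 = 2 · 179.
Divisors of 358: 1, 2, 179, 358.
Evaluate successive powers at the divisors of 358:
183^1 ≡ 183
183^2 ≡ 102
183^179 ≡ 358
183^358 ≡ 1
So ord_359(183) = 358.

358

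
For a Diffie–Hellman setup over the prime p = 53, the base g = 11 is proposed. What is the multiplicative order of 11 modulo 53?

26

By Lagrange's theorem, ord_53(11) divides φ(53) = 53 − 1 = 52 = 2^2 · 13.
Divisors of 52: 1, 2, 4, 13, 26, 52.
Compute 11^d (mod 53) for the divisors d until we hit 1:
11^1 ≡ 11 (mod 53)
11^2 ≡ 15 (mod 53)
11^4 ≡ 13 (mod 53)
11^13 ≡ 52 (mod 53)
11^26 ≡ 1 (mod 53) ✓
Hence ord(11) = 26.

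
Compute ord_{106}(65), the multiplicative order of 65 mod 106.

52

Since 65 ∈ (Z/106Z)^×, its order divides φ(106) = φ(2)·φ(53) = 1·52 = 52 = 2^2 · 13.
Divisors of 52: 1, 2, 4, 13, 26, 52.
Evaluate successive powers at the divisors of 52:
65^1 ≡ 65 (mod 106)
65^2 ≡ 91 (mod 106)
65^4 ≡ 13 (mod 106)
65^13 ≡ 23 (mod 106)
65^26 ≡ 105 (mod 106)
65^52 ≡ 1 (mod 106) ✓
Therefore the multiplicative order of 65 modulo 106 is 52.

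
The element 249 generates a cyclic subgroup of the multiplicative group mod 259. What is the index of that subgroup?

Since 249 ∈ (Z/259Z)^×, its order divides φ(259) = φ(7·37) = (7−1)·(37−1) = 6·36 = 216 = 2^3 · 3^3.
Divisors of 216: 1, 2, 3, 4, 6, 8, 9, 12, 18, 24, 27, 36, 54, 72, 108, 216.
Test each divisor d:
249^1 ≡ 249
249^2 ≡ 100
249^3 ≡ 36
249^4 ≡ 158
249^6 ≡ 1
So ord_259(249) = 6, hence |⟨249⟩| = 6.
Index = |(Z/259Z)^×| / |⟨249⟩| = 216 / 6 = 36.

36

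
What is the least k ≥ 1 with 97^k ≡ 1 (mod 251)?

250

By Lagrange's theorem, ord_251(97) divides φ(251) = 251 − 1 = 250 = 2 · 5^3.
Divisors of 250: 1, 2, 5, 10, 25, 50, 125, 250.
Evaluate successive powers at the divisors of 250:
97^1 ≡ 97 (mod 251)
97^2 ≡ 122 (mod 251)
97^5 ≡ 247 (mod 251)
97^10 ≡ 16 (mod 251)
97^25 ≡ 231 (mod 251)
97^50 ≡ 149 (mod 251)
97^125 ≡ 250 (mod 251)
97^250 ≡ 1 (mod 251) ✓
The smallest such exponent is 250, so the order of 97 is 250.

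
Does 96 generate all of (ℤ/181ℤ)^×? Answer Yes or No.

Yes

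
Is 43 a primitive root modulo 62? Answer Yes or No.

Yes

φ(62) = φ(2)·φ(31) = 1·30 = 30 = 2 · 3 · 5.
An element g generates (Z/62Z)^× iff g^(30/q) ≢ 1 (mod 62) for each prime q ∈ {2, 3, 5}.
43^15 ≡ 61 (mod 62)  [q = 2: ≢ 1 ✓]
43^10 ≡ 25 (mod 62)  [q = 3: ≢ 1 ✓]
43^6 ≡ 33 (mod 62)  [q = 5: ≢ 1 ✓]
None equal 1, so ord_62(43) = 30: 43 is a primitive root.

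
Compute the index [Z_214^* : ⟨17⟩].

1

By Lagrange's theorem, ord_214(17) divides φ(214) = φ(2)·φ(107) = 1·106 = 106 = 2 · 53.
Divisors of 106: 1, 2, 53, 106.
Compute 17^d (mod 214) for the divisors d until we hit 1:
17^1 ≡ 17 (mod 214)
17^2 ≡ 75 (mod 214)
17^53 ≡ 213 (mod 214)
17^106 ≡ 1 (mod 214) ✓
The order of 17 is 106, so the subgroup it generates has 106 elements.
[(Z/214Z)^× : ⟨17⟩] = 106/106 = 1.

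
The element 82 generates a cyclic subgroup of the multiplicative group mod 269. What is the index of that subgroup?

67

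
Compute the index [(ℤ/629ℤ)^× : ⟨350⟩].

4

The order of 350 must divide φ(629) = φ(17·37) = (17−1)·(37−1) = 16·36 = 576 = 2^6 · 3^2.
Divisors of 576: 1, 2, 3, 4, 6, 8, 9, 12, 16, 18, 24, 32, 36, 48, 64, 72, 96, 144, 192, 288, 576.
Evaluate successive powers at the divisors of 576:
350^1 ≡ 350 (mod 629)
350^2 ≡ 474 (mod 629)
350^3 ≡ 473 (mod 629)
350^4 ≡ 123 (mod 629)
350^6 ≡ 434 (mod 629)
350^8 ≡ 33 (mod 629)
350^9 ≡ 228 (mod 629)
350^12 ≡ 285 (mod 629)
350^16 ≡ 460 (mod 629)
350^18 ≡ 406 (mod 629)
350^24 ≡ 84 (mod 629)
350^32 ≡ 256 (mod 629)
350^36 ≡ 38 (mod 629)
350^48 ≡ 137 (mod 629)
350^64 ≡ 120 (mod 629)
350^72 ≡ 186 (mod 629)
350^96 ≡ 528 (mod 629)
350^144 ≡ 1 (mod 629) ✓
Thus |⟨350⟩| = ord(350) = 144.
The index is φ(629) / ord(350) = 576 / 144 = 4.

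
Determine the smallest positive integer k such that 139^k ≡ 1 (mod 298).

148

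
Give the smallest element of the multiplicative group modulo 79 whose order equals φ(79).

3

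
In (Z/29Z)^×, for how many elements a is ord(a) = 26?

0

φ(29) = 29 − 1 = 28 = 2^2 · 7.
Since (Z/29Z)^× is cyclic of order 28, the number of elements of order d is φ(d) when d | 28 and 0 otherwise.
Here 28 is not a multiple of 26, so there are no elements of order 26.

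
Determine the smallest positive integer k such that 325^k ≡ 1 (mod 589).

The order of 325 must divide φ(589) = φ(19·31) = (19−1)·(31−1) = 18·30 = 540 = 2^2 · 3^3 · 5.
Divisors of 540: 1, 2, 3, 4, 5, 6, 9, 10, 12, 15, 18, 20, 27, 30, 36, 45, 54, 60, 90, 108, 135, 180, 270, 540.
Test each divisor d:
325^1 ≡ 325
325^2 ≡ 194
325^3 ≡ 27
325^4 ≡ 529
325^5 ≡ 526
325^6 ≡ 140
325^9 ≡ 246
325^10 ≡ 435
325^12 ≡ 163
325^15 ≡ 278
325^18 ≡ 438
325^20 ≡ 156
325^27 ≡ 550
325^30 ≡ 125
325^36 ≡ 419
325^45 ≡ 588
325^54 ≡ 343
325^60 ≡ 311
325^90 ≡ 1
So ord_589(325) = 90.

90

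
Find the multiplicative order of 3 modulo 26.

3

ord(3) | φ(26) = φ(2)·φ(13) = 1·12 = 12 = 2^2 · 3.
Divisors of 12: 1, 2, 3, 4, 6, 12.
Evaluate successive powers at the divisors of 12:
3^1 ≡ 3 (mod 26)
3^2 ≡ 9 (mod 26)
3^3 ≡ 1 (mod 26) ✓
So ord_26(3) = 3.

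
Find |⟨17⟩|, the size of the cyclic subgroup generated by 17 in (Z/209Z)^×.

90

ord(17) | φ(209) = φ(11·19) = (11−1)·(19−1) = 10·18 = 180 = 2^2 · 3^2 · 5.
Divisors of 180: 1, 2, 3, 4, 5, 6, 9, 10, 12, 15, 18, 20, 30, 36, 45, 60, 90, 180.
Test each divisor d:
17^1 ≡ 17
17^2 ≡ 80
17^3 ≡ 106
17^4 ≡ 130
17^5 ≡ 120
17^6 ≡ 159
17^9 ≡ 134
17^10 ≡ 188
17^12 ≡ 201
17^15 ≡ 197
17^18 ≡ 191
17^20 ≡ 23
17^30 ≡ 144
17^36 ≡ 115
17^45 ≡ 153
17^60 ≡ 45
17^90 ≡ 1
Hence ord(17) = 90.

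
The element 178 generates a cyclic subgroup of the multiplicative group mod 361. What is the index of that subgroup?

Since 178 ∈ (Z/361Z)^×, its order divides φ(361) = φ(19^2) = 19·(19−1) = 342 = 2 · 3^2 · 19.
Divisors of 342: 1, 2, 3, 6, 9, 18, 19, 38, 57, 114, 171, 342.
Evaluate successive powers at the divisors of 342:
178^1 ≡ 178 (mod 361)
178^2 ≡ 277 (mod 361)
178^3 ≡ 210 (mod 361)
178^6 ≡ 58 (mod 361)
178^9 ≡ 267 (mod 361)
178^18 ≡ 172 (mod 361)
178^19 ≡ 292 (mod 361)
178^38 ≡ 68 (mod 361)
178^57 ≡ 1 (mod 361) ✓
The order of 178 is 57, so the subgroup it generates has 57 elements.
Index = |(Z/361Z)^×| / |⟨178⟩| = 342 / 57 = 6.

6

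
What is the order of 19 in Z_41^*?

By Lagrange's theorem, ord_41(19) divides φ(41) = 41 − 1 = 40 = 2^3 · 5.
Divisors of 40: 1, 2, 4, 5, 8, 10, 20, 40.
Evaluate successive powers at the divisors of 40:
19^1 ≡ 19 (mod 41)
19^2 ≡ 33 (mod 41)
19^4 ≡ 23 (mod 41)
19^5 ≡ 27 (mod 41)
19^8 ≡ 37 (mod 41)
19^10 ≡ 32 (mod 41)
19^20 ≡ 40 (mod 41)
19^40 ≡ 1 (mod 41) ✓
Hence ord(19) = 40.

40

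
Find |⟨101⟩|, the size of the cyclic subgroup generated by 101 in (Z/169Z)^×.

ord(101) | φ(169) = φ(13^2) = 13·(13−1) = 156 = 2^2 · 3 · 13.
Divisors of 156: 1, 2, 3, 4, 6, 12, 13, 26, 39, 52, 78, 156.
Test each divisor d:
101^1 ≡ 101 (mod 169)
101^2 ≡ 61 (mod 169)
101^3 ≡ 77 (mod 169)
101^4 ≡ 3 (mod 169)
101^6 ≡ 14 (mod 169)
101^12 ≡ 27 (mod 169)
101^13 ≡ 23 (mod 169)
101^26 ≡ 22 (mod 169)
101^39 ≡ 168 (mod 169)
101^52 ≡ 146 (mod 169)
101^78 ≡ 1 (mod 169) ✓
Hence ord(101) = 78.

78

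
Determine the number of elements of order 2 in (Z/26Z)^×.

φ(26) = φ(2)·φ(13) = 1·12 = 12 = 2^2 · 3.
In a cyclic group of order 12, there are φ(d) elements of order d for each divisor d of 12, and zero for non-divisors.
2 | 12, and φ(2) = 2 − 1 = 1.

1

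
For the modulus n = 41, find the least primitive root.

φ(41) = 41 − 1 = 40 = 2^3 · 5.
Test candidates g = 2, 3, … against the prime factors q ∈ {2, 5} of φ(41): g is a generator iff g^(40/q) ≢ 1 for every such q.
g = 2: 2^20 ≡ 1 — hits 1, so not a primitive root.
g = 3: 3^20 ≡ 40; 3^8 ≡ 1 — hits 1, so not a primitive root.
g = 4: 4^20 ≡ 1 — hits 1, so not a primitive root.
g = 5: 5^20 ≡ 1 — hits 1, so not a primitive root.
g = 6: 6^20 ≡ 40; 6^8 ≡ 10 — none is 1, so 6 is a primitive root.
So 6 is the smallest generator of (Z/41Z)^×.

6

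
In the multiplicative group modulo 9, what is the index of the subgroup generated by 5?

1

Since 5 ∈ (Z/9Z)^×, its order divides φ(9) = φ(3^2) = 3·(3−1) = 6 = 2 · 3.
Divisors of 6: 1, 2, 3, 6.
Test each divisor d:
5^1 ≡ 5 (mod 9)
5^2 ≡ 7 (mod 9)
5^3 ≡ 8 (mod 9)
5^6 ≡ 1 (mod 9) ✓
So ord_9(5) = 6, hence |⟨5⟩| = 6.
[(Z/9Z)^× : ⟨5⟩] = 6/6 = 1.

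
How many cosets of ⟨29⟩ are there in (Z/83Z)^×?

By Lagrange's theorem, ord_83(29) divides φ(83) = 83 − 1 = 82 = 2 · 41.
Divisors of 82: 1, 2, 41, 82.
Test each divisor d:
29^1 ≡ 29 (mod 83)
29^2 ≡ 11 (mod 83)
29^41 ≡ 1 (mod 83) ✓
The order of 29 is 41, so the subgroup it generates has 41 elements.
[(Z/83Z)^× : ⟨29⟩] = 82/41 = 2.

2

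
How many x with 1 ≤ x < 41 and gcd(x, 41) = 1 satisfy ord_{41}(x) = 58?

φ(41) = 41 − 1 = 40 = 2^3 · 5.
Since (Z/41Z)^× is cyclic of order 40, the number of elements of order d is φ(d) when d | 40 and 0 otherwise.
58 does not divide 40, so no element of (Z/41Z)^× has order 58.

0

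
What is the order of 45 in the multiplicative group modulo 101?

50

By Lagrange's theorem, ord_101(45) divides φ(101) = 101 − 1 = 100 = 2^2 · 5^2.
Divisors of 100: 1, 2, 4, 5, 10, 20, 25, 50, 100.
Check 45^d mod 101 for each divisor in increasing order:
45^1 ≡ 45 (mod 101)
45^2 ≡ 5 (mod 101)
45^4 ≡ 25 (mod 101)
45^5 ≡ 14 (mod 101)
45^10 ≡ 95 (mod 101)
45^20 ≡ 36 (mod 101)
45^25 ≡ 100 (mod 101)
45^50 ≡ 1 (mod 101) ✓
The smallest such exponent is 50, so the order of 45 is 50.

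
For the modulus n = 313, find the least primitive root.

φ(313) = 313 − 1 = 312 = 2^3 · 3 · 13.
Test candidates g = 2, 3, … against the prime factors q ∈ {2, 3, 13} of φ(313): g is a generator iff g^(312/q) ≢ 1 for every such q.
g = 2: 2^156 ≡ 1 — hits 1, so not a primitive root.
g = 3: 3^156 ≡ 1 — hits 1, so not a primitive root.
g = 4: 4^156 ≡ 1 — hits 1, so not a primitive root.
g = 5: 5^156 ≡ 312; 5^104 ≡ 1 — hits 1, so not a primitive root.
g = 6: 6^156 ≡ 1 — hits 1, so not a primitive root.
g = 7: 7^156 ≡ 312; 7^104 ≡ 1 — hits 1, so not a primitive root.
g = 8: 8^156 ≡ 1 — hits 1, so not a primitive root.
g = 9: 9^156 ≡ 1 — hits 1, so not a primitive root.
g = 10: 10^156 ≡ 312; 10^104 ≡ 214; 10^24 ≡ 103 — none is 1, so 10 is a primitive root.
Hence the least primitive root of 313 is 10.

10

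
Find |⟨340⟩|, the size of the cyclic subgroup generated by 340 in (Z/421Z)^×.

210

ord(340) | φ(421) = 421 − 1 = 420 = 2^2 · 3 · 5 · 7.
Divisors of 420: 1, 2, 3, 4, 5, 6, 7, 10, 12, 14, 15, 20, 21, 28, 30, 35, 42, 60, 70, 84, 105, 140, 210, 420.
Evaluate successive powers at the divisors of 420:
340^1 ≡ 340 (mod 421)
340^2 ≡ 246 (mod 421)
340^3 ≡ 282 (mod 421)
340^4 ≡ 313 (mod 421)
340^5 ≡ 328 (mod 421)
340^6 ≡ 376 (mod 421)
340^7 ≡ 277 (mod 421)
340^10 ≡ 229 (mod 421)
340^12 ≡ 341 (mod 421)
340^14 ≡ 107 (mod 421)
340^15 ≡ 174 (mod 421)
340^20 ≡ 237 (mod 421)
340^21 ≡ 169 (mod 421)
340^28 ≡ 82 (mod 421)
340^30 ≡ 385 (mod 421)
340^35 ≡ 401 (mod 421)
340^42 ≡ 354 (mod 421)
340^60 ≡ 33 (mod 421)
340^70 ≡ 400 (mod 421)
340^84 ≡ 279 (mod 421)
340^105 ≡ 420 (mod 421)
340^140 ≡ 20 (mod 421)
340^210 ≡ 1 (mod 421) ✓
Hence ord(340) = 210.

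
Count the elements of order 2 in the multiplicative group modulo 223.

1

φ(223) = 223 − 1 = 222 = 2 · 3 · 37.
Since (Z/223Z)^× is cyclic of order 222, the number of elements of order d is φ(d) when d | 222 and 0 otherwise.
2 | 222, and φ(2) = 2 − 1 = 1.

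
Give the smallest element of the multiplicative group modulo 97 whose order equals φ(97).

φ(97) = 97 − 1 = 96 = 2^5 · 3.
Test candidates g = 2, 3, … against the prime factors q ∈ {2, 3} of φ(97): g is a generator iff g^(96/q) ≢ 1 for every such q.
g = 2: 2^48 ≡ 1 — hits 1, so not a primitive root.
g = 3: 3^48 ≡ 1 — hits 1, so not a primitive root.
g = 4: 4^48 ≡ 1 — hits 1, so not a primitive root.
g = 5: 5^48 ≡ 96; 5^32 ≡ 35 — none is 1, so 5 is a primitive root.
The smallest primitive root modulo 97 is 5.

5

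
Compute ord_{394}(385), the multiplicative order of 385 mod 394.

Since 385 ∈ (Z/394Z)^×, its order divides φ(394) = φ(2)·φ(197) = 1·196 = 196 = 2^2 · 7^2.
Divisors of 196: 1, 2, 4, 7, 14, 28, 49, 98, 196.
Evaluate successive powers at the divisors of 196:
385^1 ≡ 385
385^2 ≡ 81
385^4 ≡ 257
385^7 ≡ 191
385^14 ≡ 233
385^28 ≡ 311
385^49 ≡ 1
Hence ord(385) = 49.

49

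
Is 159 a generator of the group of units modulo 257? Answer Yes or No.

φ(257) = 257 − 1 = 256 = 2^8.
It suffices to check that the order of 159 is not a proper divisor of 256: compute 159^(256/q) for q ∈ {2}.
159^128 ≡ 1 (mod 257)  [q = 2: ≡ 1 ✗]
Since 159^128 ≡ 1, the order of 159 divides 128 < 256, so 159 is not a primitive root.

No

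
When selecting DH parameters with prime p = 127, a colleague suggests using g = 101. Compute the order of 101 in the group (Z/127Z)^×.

126

The order of 101 must divide φ(127) = 127 − 1 = 126 = 2 · 3^2 · 7.
Divisors of 126: 1, 2, 3, 6, 7, 9, 14, 18, 21, 42, 63, 126.
Evaluate successive powers at the divisors of 126:
101^1 ≡ 101 (mod 127)
101^2 ≡ 41 (mod 127)
101^3 ≡ 77 (mod 127)
101^6 ≡ 87 (mod 127)
101^7 ≡ 24 (mod 127)
101^9 ≡ 95 (mod 127)
101^14 ≡ 68 (mod 127)
101^18 ≡ 8 (mod 127)
101^21 ≡ 108 (mod 127)
101^42 ≡ 107 (mod 127)
101^63 ≡ 126 (mod 127)
101^126 ≡ 1 (mod 127) ✓
Therefore the multiplicative order of 101 modulo 127 is 126.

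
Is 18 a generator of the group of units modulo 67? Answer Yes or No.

Yes

φ(67) = 67 − 1 = 66 = 2 · 3 · 11.
An element g generates (Z/67Z)^× iff g^(66/q) ≢ 1 (mod 67) for each prime q ∈ {2, 3, 11}.
18^33 ≡ 66 (mod 67)  [q = 2: ≢ 1 ✓]
18^22 ≡ 37 (mod 67)  [q = 3: ≢ 1 ✓]
18^6 ≡ 9 (mod 67)  [q = 11: ≢ 1 ✓]
None equal 1, so ord_67(18) = 66: 18 is a primitive root.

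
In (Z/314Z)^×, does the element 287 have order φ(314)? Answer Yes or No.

φ(314) = φ(2)·φ(157) = 1·156 = 156 = 2^2 · 3 · 13.
An element g generates (Z/314Z)^× iff g^(156/q) ≢ 1 (mod 314) for each prime q ∈ {2, 3, 13}.
287^78 ≡ 1 (mod 314)  [q = 2: ≡ 1 ✗]
287^52 ≡ 1 (mod 314)  [q = 3: ≡ 1 ✗]
287^12 ≡ 93 (mod 314)  [q = 13: ≢ 1 ✓]
The check at q = 2 fails, so 287 generates a proper subgroup.

No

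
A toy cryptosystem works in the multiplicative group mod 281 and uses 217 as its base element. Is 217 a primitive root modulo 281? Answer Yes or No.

φ(281) = 281 − 1 = 280 = 2^3 · 5 · 7.
An element g generates (Z/281Z)^× iff g^(280/q) ≢ 1 (mod 281) for each prime q ∈ {2, 5, 7}.
217^140 ≡ 1 (mod 281)  [q = 2: ≡ 1 ✗]
217^56 ≡ 232 (mod 281)  [q = 5: ≢ 1 ✓]
217^40 ≡ 79 (mod 281)  [q = 7: ≢ 1 ✓]
Since 217^140 ≡ 1, the order of 217 divides 140 < 280, so 217 is not a primitive root.

No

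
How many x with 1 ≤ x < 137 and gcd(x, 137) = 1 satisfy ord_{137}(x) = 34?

φ(137) = 137 − 1 = 136 = 2^3 · 17.
Since (Z/137Z)^× is cyclic of order 136, the number of elements of order d is φ(d) when d | 136 and 0 otherwise.
34 = 2 · 17 divides 136, and φ(34) = 16.

16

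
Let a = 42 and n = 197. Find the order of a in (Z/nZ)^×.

49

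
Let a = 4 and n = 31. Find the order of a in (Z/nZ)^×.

The order of 4 must divide φ(31) = 31 − 1 = 30 = 2 · 3 · 5.
Divisors of 30: 1, 2, 3, 5, 6, 10, 15, 30.
Test each divisor d:
4^1 ≡ 4 (mod 31)
4^2 ≡ 16 (mod 31)
4^3 ≡ 2 (mod 31)
4^5 ≡ 1 (mod 31) ✓
So ord_31(4) = 5.

5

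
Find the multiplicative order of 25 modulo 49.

The order of 25 must divide φ(49) = φ(7^2) = 7·(7−1) = 42 = 2 · 3 · 7.
Divisors of 42: 1, 2, 3, 6, 7, 14, 21, 42.
Compute 25^d (mod 49) for the divisors d until we hit 1:
25^1 ≡ 25
25^2 ≡ 37
25^3 ≡ 43
25^6 ≡ 36
25^7 ≡ 18
25^14 ≡ 30
25^21 ≡ 1
Hence ord(25) = 21.

21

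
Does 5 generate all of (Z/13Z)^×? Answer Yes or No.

No

φ(13) = 13 − 1 = 12 = 2^2 · 3.
Test 5^(12/q) mod 13 for each prime factor q of 12:
5^6 ≡ 12 (mod 13)  [q = 2: ≢ 1 ✓]
5^4 ≡ 1 (mod 13)  [q = 3: ≡ 1 ✗]
The check at q = 3 fails, so 5 generates a proper subgroup.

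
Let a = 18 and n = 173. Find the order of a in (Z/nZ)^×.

172

By Lagrange's theorem, ord_173(18) divides φ(173) = 173 − 1 = 172 = 2^2 · 43.
Divisors of 172: 1, 2, 4, 43, 86, 172.
Check 18^d mod 173 for each divisor in increasing order:
18^1 ≡ 18 (mod 173)
18^2 ≡ 151 (mod 173)
18^4 ≡ 138 (mod 173)
18^43 ≡ 93 (mod 173)
18^86 ≡ 172 (mod 173)
18^172 ≡ 1 (mod 173) ✓
So ord_173(18) = 172.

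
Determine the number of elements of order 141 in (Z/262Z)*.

φ(262) = φ(2)·φ(131) = 1·130 = 130 = 2 · 5 · 13.
Since (Z/262Z)^× is cyclic of order 130, the number of elements of order d is φ(d) when d | 130 and 0 otherwise.
141 does not divide 130, so no element of (Z/262Z)^× has order 141.

0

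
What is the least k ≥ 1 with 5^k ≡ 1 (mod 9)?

6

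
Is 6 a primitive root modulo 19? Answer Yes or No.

No

φ(19) = 19 − 1 = 18 = 2 · 3^2.
An element g generates (Z/19Z)^× iff g^(18/q) ≢ 1 (mod 19) for each prime q ∈ {2, 3}.
6^9 ≡ 1 (mod 19)  [q = 2: ≡ 1 ✗]
6^6 ≡ 11 (mod 19)  [q = 3: ≢ 1 ✓]
6^9 ≡ 1 shows ord(6) | 9, strictly less than φ(19); not a primitive root.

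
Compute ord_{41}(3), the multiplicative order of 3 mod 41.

8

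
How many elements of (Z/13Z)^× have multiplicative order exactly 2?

1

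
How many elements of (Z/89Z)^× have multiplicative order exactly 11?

10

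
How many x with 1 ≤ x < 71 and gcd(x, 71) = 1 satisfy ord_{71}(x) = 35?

24

φ(71) = 71 − 1 = 70 = 2 · 5 · 7.
Since (Z/71Z)^× is cyclic of order 70, the number of elements of order d is φ(d) when d | 70 and 0 otherwise.
35 = 5 · 7 divides 70, and φ(35) = 24.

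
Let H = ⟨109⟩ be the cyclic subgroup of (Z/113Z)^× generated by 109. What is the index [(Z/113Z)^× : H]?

Since 109 ∈ (Z/113Z)^×, its order divides φ(113) = 113 − 1 = 112 = 2^4 · 7.
Divisors of 112: 1, 2, 4, 7, 8, 14, 16, 28, 56, 112.
Compute 109^d (mod 113) for the divisors d until we hit 1:
109^1 ≡ 109 (mod 113)
109^2 ≡ 16 (mod 113)
109^4 ≡ 30 (mod 113)
109^7 ≡ 1 (mod 113) ✓
Thus |⟨109⟩| = ord(109) = 7.
The index is φ(113) / ord(109) = 112 / 7 = 16.

16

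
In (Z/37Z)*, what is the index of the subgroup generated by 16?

4

Since 16 ∈ (Z/37Z)^×, its order divides φ(37) = 37 − 1 = 36 = 2^2 · 3^2.
Divisors of 36: 1, 2, 3, 4, 6, 9, 12, 18, 36.
Compute 16^d (mod 37) for the divisors d until we hit 1:
16^1 ≡ 16
16^2 ≡ 34
16^3 ≡ 26
16^4 ≡ 9
16^6 ≡ 10
16^9 ≡ 1
Thus |⟨16⟩| = ord(16) = 9.
[(Z/37Z)^× : ⟨16⟩] = 36/9 = 4.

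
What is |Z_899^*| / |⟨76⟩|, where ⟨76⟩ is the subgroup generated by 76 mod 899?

2

ord(76) | φ(899) = φ(29·31) = (29−1)·(31−1) = 28·30 = 840 = 2^3 · 3 · 5 · 7.
Divisors of 840: 1, 2, 3, 4, 5, 6, 7, 8, 10, 12, 14, 15, 20, 21, 24, 28, 30, 35, 40, 42, 56, 60, 70, 84, 105, 120, 140, 168, 210, 280, 420, 840.
Evaluate successive powers at the divisors of 840:
76^1 ≡ 76 (mod 899)
76^2 ≡ 382 (mod 899)
76^3 ≡ 264 (mod 899)
76^4 ≡ 286 (mod 899)
76^5 ≡ 160 (mod 899)
76^6 ≡ 473 (mod 899)
76^7 ≡ 887 (mod 899)
76^8 ≡ 886 (mod 899)
76^10 ≡ 428 (mod 899)
76^12 ≡ 777 (mod 899)
76^14 ≡ 144 (mod 899)
76^15 ≡ 156 (mod 899)
76^20 ≡ 687 (mod 899)
76^21 ≡ 70 (mod 899)
76^24 ≡ 500 (mod 899)
76^28 ≡ 59 (mod 899)
76^30 ≡ 63 (mod 899)
76^35 ≡ 191 (mod 899)
76^40 ≡ 893 (mod 899)
76^42 ≡ 405 (mod 899)
76^56 ≡ 784 (mod 899)
76^60 ≡ 373 (mod 899)
76^70 ≡ 521 (mod 899)
76^84 ≡ 407 (mod 899)
76^105 ≡ 621 (mod 899)
76^120 ≡ 683 (mod 899)
76^140 ≡ 842 (mod 899)
76^168 ≡ 233 (mod 899)
76^210 ≡ 869 (mod 899)
76^280 ≡ 552 (mod 899)
76^420 ≡ 1 (mod 899) ✓
So ord_899(76) = 420, hence |⟨76⟩| = 420.
[(Z/899Z)^× : ⟨76⟩] = 840/420 = 2.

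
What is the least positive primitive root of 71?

7

φ(71) = 71 − 1 = 70 = 2 · 5 · 7.
Test candidates g = 2, 3, … against the prime factors q ∈ {2, 5, 7} of φ(71): g is a generator iff g^(70/q) ≢ 1 for every such q.
g = 2: 2^35 ≡ 1 — hits 1, so not a primitive root.
g = 3: 3^35 ≡ 1 — hits 1, so not a primitive root.
g = 4: 4^35 ≡ 1 — hits 1, so not a primitive root.
g = 5: 5^35 ≡ 1 — hits 1, so not a primitive root.
g = 6: 6^35 ≡ 1 — hits 1, so not a primitive root.
g = 7: 7^35 ≡ 70; 7^14 ≡ 54; 7^10 ≡ 45 — none is 1, so 7 is a primitive root.
The smallest primitive root modulo 71 is 7.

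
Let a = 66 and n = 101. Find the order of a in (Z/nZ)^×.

The order of 66 must divide φ(101) = 101 − 1 = 100 = 2^2 · 5^2.
Divisors of 100: 1, 2, 4, 5, 10, 20, 25, 50, 100.
Compute 66^d (mod 101) for the divisors d until we hit 1:
66^1 ≡ 66
66^2 ≡ 13
66^4 ≡ 68
66^5 ≡ 44
66^10 ≡ 17
66^20 ≡ 87
66^25 ≡ 91
66^50 ≡ 100
66^100 ≡ 1
So ord_101(66) = 100.

100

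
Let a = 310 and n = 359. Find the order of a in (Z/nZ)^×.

The order of 310 must divide φ(359) = 359 − 1 = 358 = 2 · 179.
Divisors of 358: 1, 2, 179, 358.
Compute 310^d (mod 359) for the divisors d until we hit 1:
310^1 ≡ 310 (mod 359)
310^2 ≡ 247 (mod 359)
310^179 ≡ 358 (mod 359)
310^358 ≡ 1 (mod 359) ✓
The smallest such exponent is 358, so the order of 310 is 358.

358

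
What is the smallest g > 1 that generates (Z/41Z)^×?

6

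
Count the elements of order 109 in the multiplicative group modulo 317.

φ(317) = 317 − 1 = 316 = 2^2 · 79.
Since (Z/317Z)^× is cyclic of order 316, the number of elements of order d is φ(d) when d | 316 and 0 otherwise.
109 does not divide 316, so no element of (Z/317Z)^× has order 109.

0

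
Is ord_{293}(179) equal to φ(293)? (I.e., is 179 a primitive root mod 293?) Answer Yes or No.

φ(293) = 293 − 1 = 292 = 2^2 · 73.
It suffices to check that the order of 179 is not a proper divisor of 292: compute 179^(292/q) for q ∈ {2, 73}.
179^146 ≡ 292 (mod 293)  [q = 2: ≢ 1 ✓]
179^4 ≡ 268 (mod 293)  [q = 73: ≢ 1 ✓]
Every test exponent gives a nontrivial residue, hence 179 generates the full group.

Yes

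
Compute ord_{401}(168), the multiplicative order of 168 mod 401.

400

Since 168 ∈ (Z/401Z)^×, its order divides φ(401) = 401 − 1 = 400 = 2^4 · 5^2.
Divisors of 400: 1, 2, 4, 5, 8, 10, 16, 20, 25, 40, 50, 80, 100, 200, 400.
Test each divisor d:
168^1 ≡ 168 (mod 401)
168^2 ≡ 154 (mod 401)
168^4 ≡ 57 (mod 401)
168^5 ≡ 353 (mod 401)
168^8 ≡ 41 (mod 401)
168^10 ≡ 299 (mod 401)
168^16 ≡ 77 (mod 401)
168^20 ≡ 379 (mod 401)
168^25 ≡ 254 (mod 401)
168^40 ≡ 83 (mod 401)
168^50 ≡ 356 (mod 401)
168^80 ≡ 72 (mod 401)
168^100 ≡ 20 (mod 401)
168^200 ≡ 400 (mod 401)
168^400 ≡ 1 (mod 401) ✓
Therefore the multiplicative order of 168 modulo 401 is 400.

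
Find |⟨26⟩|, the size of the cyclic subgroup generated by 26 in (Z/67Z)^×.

The order of 26 must divide φ(67) = 67 − 1 = 66 = 2 · 3 · 11.
Divisors of 66: 1, 2, 3, 6, 11, 22, 33, 66.
Check 26^d mod 67 for each divisor in increasing order:
26^1 ≡ 26 (mod 67)
26^2 ≡ 6 (mod 67)
26^3 ≡ 22 (mod 67)
26^6 ≡ 15 (mod 67)
26^11 ≡ 37 (mod 67)
26^22 ≡ 29 (mod 67)
26^33 ≡ 1 (mod 67) ✓
The smallest such exponent is 33, so the order of 26 is 33.

33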